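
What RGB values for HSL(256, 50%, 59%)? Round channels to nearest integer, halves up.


H=256°, S=0.50, L=0.59
C = (1-|2L-1|)×S = (1-|0.18|)×0.50 = 0.41
H' = H/60 = 256/60 ≈ 4.2667; X = C×(1-|H' mod 2 - 1|) ≈ 0.1093
m = L - C/2 = 0.59 - 0.205 = 0.385
Sector ⌊H'⌋ = 4 → (R',G',B') = (≈0.1093, 0.0, 0.41)
RGB = ((R'+m)×255, (G'+m)×255, (B'+m)×255) = (126.055, 98.175, 202.725)
Round half up → RGB(126, 98, 203)


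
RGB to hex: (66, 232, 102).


R = 66 → 42 (hex)
G = 232 → E8 (hex)
B = 102 → 66 (hex)
Hex = #42E866


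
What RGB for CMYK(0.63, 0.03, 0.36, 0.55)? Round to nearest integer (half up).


R = 255 × (1-C) × (1-K) = 255 × 0.37 × 0.45 = 42.4575 → 42
G = 255 × (1-M) × (1-K) = 255 × 0.97 × 0.45 = 111.3075 → 111
B = 255 × (1-Y) × (1-K) = 255 × 0.64 × 0.45 = 73.44 → 73
= RGB(42, 111, 73)


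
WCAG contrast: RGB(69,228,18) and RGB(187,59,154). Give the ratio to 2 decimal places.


Linearize each sRGB channel c=v/255: c/12.92 if c ≤ 0.04045 else ((c+0.055)/1.055)^2.4
L = 0.2126×R_lin + 0.7152×G_lin + 0.0722×B_lin
Color 1 (69,228,18):
  R=69: 69/255≈0.2706 > 0.04045 → ((0.2706+0.055)/1.055)^2.4 ≈ 0.05951
  G=228: 228/255≈0.8941 > 0.04045 → ((0.8941+0.055)/1.055)^2.4 ≈ 0.77582
  B=18: 18/255≈0.0706 > 0.04045 → ((0.0706+0.055)/1.055)^2.4 ≈ 0.00605
  L1 = 0.2126×0.05951 + 0.7152×0.77582 + 0.0722×0.00605 ≈ 0.56796
Color 2 (187,59,154):
  R=187: 187/255≈0.7333 > 0.04045 → ((0.7333+0.055)/1.055)^2.4 ≈ 0.49693
  G=59: 59/255≈0.2314 > 0.04045 → ((0.2314+0.055)/1.055)^2.4 ≈ 0.04374
  B=154: 154/255≈0.6039 > 0.04045 → ((0.6039+0.055)/1.055)^2.4 ≈ 0.32314
  L2 = 0.2126×0.49693 + 0.7152×0.04374 + 0.0722×0.32314 ≈ 0.16026
Lighter = 0.56796, Darker = 0.16026
Ratio = (L_lighter + 0.05) / (L_darker + 0.05)
Ratio = (0.56796 + 0.05) / (0.16026 + 0.05) = 0.61796 / 0.21026 ≈ 2.9390
Ratio ≈ 2.94:1


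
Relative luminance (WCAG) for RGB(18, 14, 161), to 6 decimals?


Linearize each channel (sRGB transfer function): c = v/255; c_lin = c/12.92 if c ≤ 0.04045, else ((c+0.055)/1.055)^2.4
  R: 18/255 ≈ 0.070588 > 0.04045 → ((0.070588+0.055)/1.055)^2.4 ≈ 0.006049
  G: 14/255 ≈ 0.054902 > 0.04045 → ((0.054902+0.055)/1.055)^2.4 ≈ 0.004391
  B: 161/255 ≈ 0.631373 > 0.04045 → ((0.631373+0.055)/1.055)^2.4 ≈ 0.356400
R_lin = 0.006049, G_lin = 0.004391, B_lin = 0.356400
L = 0.2126×R + 0.7152×G + 0.0722×B
L = 0.2126×0.006049 + 0.7152×0.004391 + 0.0722×0.356400
L ≈ 0.030159


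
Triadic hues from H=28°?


Triadic: equally spaced at 120° intervals
H1 = 28°
H2 = (28 + 120) mod 360 = 148°
H3 = (28 + 240) mod 360 = 268°
Triadic = 28°, 148°, 268°


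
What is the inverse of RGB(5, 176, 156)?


Invert: (255-R, 255-G, 255-B)
R: 255-5 = 250
G: 255-176 = 79
B: 255-156 = 99
= RGB(250, 79, 99)


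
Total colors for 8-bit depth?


Colors = 2^bits = 2^8
= 256 colors


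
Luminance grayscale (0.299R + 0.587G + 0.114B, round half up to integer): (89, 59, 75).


Gray = 0.299×R + 0.587×G + 0.114×B
Gray = 0.299×89 + 0.587×59 + 0.114×75
Gray = 26.611 + 34.633 + 8.550
Gray = 69.794 → round half up → 70
Gray = 70


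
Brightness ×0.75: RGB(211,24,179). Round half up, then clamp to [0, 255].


Multiply each channel by 0.75, round half up, clamp to [0, 255]
R: 211×0.75 = 158.25 → round → 158
G: 24×0.75 = 18
B: 179×0.75 = 134.25 → round → 134
= RGB(158, 18, 134)


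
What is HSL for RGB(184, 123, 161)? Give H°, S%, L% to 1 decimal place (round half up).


Normalize: R'=184/255≈0.7216, G'=123/255≈0.4824, B'=161/255≈0.6314
Max=184/255, Min=123/255, Δ=Max-Min=61/255
L = (Max+Min)/2 = (184+123)/510 = 307/510 = 0.60196… → L = 60.2%
L > 0.5 → S = Δ/(2-Max-Min) = 61/(510-184-123) = 61/203 = 0.30049… → S = 30.0%
(the 1/255 factors cancel in S and H, so raw channel differences can be used)
Max is R' → H = 60 × (((G-B)/Δ) mod 6) = 60 × (((123-161)/61) mod 6)
  (-38)/61 = -0.6229…; negative, so add 6 → 5.3770…
  H = 60 × 5.3770… = 322.622…° → H = 322.6°
= HSL(322.6°, 30.0%, 60.2%)


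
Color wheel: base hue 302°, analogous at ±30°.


Base hue: 302°
Left analog: (302 - 30) mod 360 = 272°
Right analog: (302 + 30) mod 360 = 332°
Analogous hues = 272° and 332°


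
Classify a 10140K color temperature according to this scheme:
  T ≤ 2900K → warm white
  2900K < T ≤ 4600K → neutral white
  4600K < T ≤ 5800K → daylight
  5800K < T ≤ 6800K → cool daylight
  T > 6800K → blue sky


Temperature: 10140K
10140K > 6800K → blue sky
Classification: blue sky


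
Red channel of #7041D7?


Color: #7041D7
R = 70 = 112
G = 41 = 65
B = D7 = 215
Red = 112


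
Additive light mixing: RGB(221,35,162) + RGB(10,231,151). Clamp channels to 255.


Additive: each channel = min(255, C₁+C₂)
R: 221+10 = 231 → 231
G: 35+231 = 266 → 255
B: 162+151 = 313 → 255
= RGB(231, 255, 255)


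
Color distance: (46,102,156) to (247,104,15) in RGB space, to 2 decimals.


d = √[(R₁-R₂)² + (G₁-G₂)² + (B₁-B₂)²]
d = √[(46-247)² + (102-104)² + (156-15)²]
d = √[40401 + 4 + 19881]
d = √60286
d ≈ 245.53


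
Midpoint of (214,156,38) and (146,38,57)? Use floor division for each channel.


Midpoint: each channel = ⌊(C₁+C₂)/2⌋
R: ⌊(214+146)/2⌋ = 180
G: ⌊(156+38)/2⌋ = 97
B: ⌊(38+57)/2⌋ = 47
= RGB(180, 97, 47)


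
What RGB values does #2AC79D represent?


2A → 42 (R)
C7 → 199 (G)
9D → 157 (B)
= RGB(42, 199, 157)


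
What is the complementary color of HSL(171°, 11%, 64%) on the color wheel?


Complement = opposite side of color wheel = hue + 180°
H' = (171 + 180) mod 360 = 351°
S and L unchanged.
= HSL(351°, 11%, 64%)


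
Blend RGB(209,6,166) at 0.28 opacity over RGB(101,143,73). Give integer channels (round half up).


C = α×F + (1-α)×B, with 1-α = 0.72
R: 0.28×209 + 0.72×101 = 58.52 + 72.72 = 131.24 → 131
G: 0.28×6 + 0.72×143 = 1.68 + 102.96 = 104.64 → 105
B: 0.28×166 + 0.72×73 = 46.48 + 52.56 = 99.04 → 99
= RGB(131, 105, 99)


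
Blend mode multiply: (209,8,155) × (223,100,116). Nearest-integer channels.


Multiply: C = A×B/255, rounded to nearest integer
R: 209×223/255 = 46607/255 ≈ 182.773 → 183
G: 8×100/255 = 800/255 ≈ 3.137 → 3
B: 155×116/255 = 17980/255 ≈ 70.510 → 71
= RGB(183, 3, 71)


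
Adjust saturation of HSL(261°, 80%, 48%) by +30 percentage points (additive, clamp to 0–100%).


Original S = 80%
Adjustment = +30 percentage points
New S = 80 + (30) = 110
Clamp to [0, 100] → 100
= HSL(261°, 100%, 48%)


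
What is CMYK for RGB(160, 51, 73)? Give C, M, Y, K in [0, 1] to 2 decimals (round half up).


R'=160/255≈0.6275, G'=51/255≈0.2000, B'=73/255≈0.2863
K = 1 - max(R',G',B') = 1 - 160/255 = 95/255 = 0.37254… → 0.37
(1-R'-K)/(1-K) simplifies to (max-R)/max with max = 160:
C = (160-160)/160 = 0/160 = 0 → 0.00
M = (160-51)/160 = 109/160 = 0.68125 → 0.68
Y = (160-73)/160 = 87/160 = 0.54375 → 0.54
= CMYK(0.00, 0.68, 0.54, 0.37)


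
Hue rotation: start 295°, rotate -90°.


New hue = (H + rotation) mod 360
New hue = (295 -90) mod 360
= 205 mod 360
= 205°


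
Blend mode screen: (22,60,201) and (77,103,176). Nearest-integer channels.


Screen: C = 255 - (255-A)×(255-B)/255, rounded to nearest integer
R: 255 - (255-22)×(255-77)/255 = 255 - 41474/255 ≈ 255 - 162.643 = 92.357 → 92
G: 255 - (255-60)×(255-103)/255 = 255 - 29640/255 ≈ 255 - 116.235 = 138.765 → 139
B: 255 - (255-201)×(255-176)/255 = 255 - 4266/255 ≈ 255 - 16.729 = 238.271 → 238
= RGB(92, 139, 238)


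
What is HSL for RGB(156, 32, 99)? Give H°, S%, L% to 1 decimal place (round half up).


Normalize: R'=156/255≈0.6118, G'=32/255≈0.1255, B'=99/255≈0.3882
Max=156/255, Min=32/255, Δ=Max-Min=124/255
L = (Max+Min)/2 = (156+32)/510 = 188/510 = 0.36862… → L = 36.9%
L ≤ 0.5 → S = Δ/(Max+Min) = 124/(156+32) = 124/188 = 0.65957… → S = 66.0%
(the 1/255 factors cancel in S and H, so raw channel differences can be used)
Max is R' → H = 60 × (((G-B)/Δ) mod 6) = 60 × (((32-99)/124) mod 6)
  (-67)/124 = -0.5403…; negative, so add 6 → 5.4596…
  H = 60 × 5.4596… = 327.580…° → H = 327.6°
= HSL(327.6°, 66.0%, 36.9%)


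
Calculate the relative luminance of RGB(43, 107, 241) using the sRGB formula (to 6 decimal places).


Linearize each channel (sRGB transfer function): c = v/255; c_lin = c/12.92 if c ≤ 0.04045, else ((c+0.055)/1.055)^2.4
  R: 43/255 ≈ 0.168627 > 0.04045 → ((0.168627+0.055)/1.055)^2.4 ≈ 0.024158
  G: 107/255 ≈ 0.419608 > 0.04045 → ((0.419608+0.055)/1.055)^2.4 ≈ 0.147027
  B: 241/255 ≈ 0.945098 > 0.04045 → ((0.945098+0.055)/1.055)^2.4 ≈ 0.879622
R_lin = 0.024158, G_lin = 0.147027, B_lin = 0.879622
L = 0.2126×R + 0.7152×G + 0.0722×B
L = 0.2126×0.024158 + 0.7152×0.147027 + 0.0722×0.879622
L ≈ 0.173799


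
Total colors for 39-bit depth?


Colors = 2^bits = 2^39
= 549,755,813,888 colors


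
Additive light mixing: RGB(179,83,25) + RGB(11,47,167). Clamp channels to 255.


Additive: each channel = min(255, C₁+C₂)
R: 179+11 = 190 → 190
G: 83+47 = 130 → 130
B: 25+167 = 192 → 192
= RGB(190, 130, 192)


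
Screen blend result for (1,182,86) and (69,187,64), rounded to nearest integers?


Screen: C = 255 - (255-A)×(255-B)/255, rounded to nearest integer
R: 255 - (255-1)×(255-69)/255 = 255 - 47244/255 ≈ 255 - 185.271 = 69.729 → 70
G: 255 - (255-182)×(255-187)/255 = 255 - 4964/255 ≈ 255 - 19.467 = 235.533 → 236
B: 255 - (255-86)×(255-64)/255 = 255 - 32279/255 ≈ 255 - 126.584 = 128.416 → 128
= RGB(70, 236, 128)


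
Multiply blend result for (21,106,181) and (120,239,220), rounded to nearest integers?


Multiply: C = A×B/255, rounded to nearest integer
R: 21×120/255 = 2520/255 ≈ 9.882 → 10
G: 106×239/255 = 25334/255 ≈ 99.349 → 99
B: 181×220/255 = 39820/255 ≈ 156.157 → 156
= RGB(10, 99, 156)


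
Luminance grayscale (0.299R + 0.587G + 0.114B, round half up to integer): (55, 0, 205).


Gray = 0.299×R + 0.587×G + 0.114×B
Gray = 0.299×55 + 0.587×0 + 0.114×205
Gray = 16.445 + 0.000 + 23.370
Gray = 39.815 → round half up → 40
Gray = 40


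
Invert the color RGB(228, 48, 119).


Invert: (255-R, 255-G, 255-B)
R: 255-228 = 27
G: 255-48 = 207
B: 255-119 = 136
= RGB(27, 207, 136)


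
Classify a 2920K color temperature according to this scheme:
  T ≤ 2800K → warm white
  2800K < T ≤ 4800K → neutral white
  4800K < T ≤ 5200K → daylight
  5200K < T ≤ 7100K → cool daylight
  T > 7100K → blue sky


Temperature: 2920K
2800K < 2920K ≤ 4800K → neutral white
Classification: neutral white


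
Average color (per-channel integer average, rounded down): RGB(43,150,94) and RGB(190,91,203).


Midpoint: each channel = ⌊(C₁+C₂)/2⌋
R: ⌊(43+190)/2⌋ = 116
G: ⌊(150+91)/2⌋ = 120
B: ⌊(94+203)/2⌋ = 148
= RGB(116, 120, 148)


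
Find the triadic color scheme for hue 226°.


Triadic: equally spaced at 120° intervals
H1 = 226°
H2 = (226 + 120) mod 360 = 346°
H3 = (226 + 240) mod 360 = 106°
Triadic = 226°, 346°, 106°


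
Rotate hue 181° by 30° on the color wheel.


New hue = (H + rotation) mod 360
New hue = (181 + 30) mod 360
= 211 mod 360
= 211°


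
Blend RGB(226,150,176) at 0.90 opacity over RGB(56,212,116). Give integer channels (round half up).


C = α×F + (1-α)×B, with 1-α = 0.10
R: 0.90×226 + 0.10×56 = 203.40 + 5.60 = 209.00 → 209
G: 0.90×150 + 0.10×212 = 135.00 + 21.20 = 156.20 → 156
B: 0.90×176 + 0.10×116 = 158.40 + 11.60 = 170.00 → 170
= RGB(209, 156, 170)


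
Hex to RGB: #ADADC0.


AD → 173 (R)
AD → 173 (G)
C0 → 192 (B)
= RGB(173, 173, 192)


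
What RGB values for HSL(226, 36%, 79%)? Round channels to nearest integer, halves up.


H=226°, S=0.36, L=0.79
C = (1-|2L-1|)×S = (1-|0.58|)×0.36 = 0.1512
H' = H/60 = 226/60 ≈ 3.7667; X = C×(1-|H' mod 2 - 1|) = 0.03528
m = L - C/2 = 0.79 - 0.0756 = 0.7144
Sector ⌊H'⌋ = 3 → (R',G',B') = (0.0, 0.03528, 0.1512)
RGB = ((R'+m)×255, (G'+m)×255, (B'+m)×255) = (182.172, 191.1684, 220.728)
Round half up → RGB(182, 191, 221)


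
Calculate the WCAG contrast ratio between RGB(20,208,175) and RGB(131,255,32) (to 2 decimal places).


Linearize each sRGB channel c=v/255: c/12.92 if c ≤ 0.04045 else ((c+0.055)/1.055)^2.4
L = 0.2126×R_lin + 0.7152×G_lin + 0.0722×B_lin
Color 1 (20,208,175):
  R=20: 20/255≈0.0784 > 0.04045 → ((0.0784+0.055)/1.055)^2.4 ≈ 0.00700
  G=208: 208/255≈0.8157 > 0.04045 → ((0.8157+0.055)/1.055)^2.4 ≈ 0.63076
  B=175: 175/255≈0.6863 > 0.04045 → ((0.6863+0.055)/1.055)^2.4 ≈ 0.42869
  L1 = 0.2126×0.00700 + 0.7152×0.63076 + 0.0722×0.42869 ≈ 0.48356
Color 2 (131,255,32):
  R=131: 131/255≈0.5137 > 0.04045 → ((0.5137+0.055)/1.055)^2.4 ≈ 0.22697
  G=255: 255/255≈1.0000 > 0.04045 → ((1.0000+0.055)/1.055)^2.4 ≈ 1.00000
  B=32: 32/255≈0.1255 > 0.04045 → ((0.1255+0.055)/1.055)^2.4 ≈ 0.01444
  L2 = 0.2126×0.22697 + 0.7152×1.00000 + 0.0722×0.01444 ≈ 0.76450
Lighter = 0.76450, Darker = 0.48356
Ratio = (L_lighter + 0.05) / (L_darker + 0.05)
Ratio = (0.76450 + 0.05) / (0.48356 + 0.05) = 0.81450 / 0.53356 ≈ 1.5265
Ratio ≈ 1.53:1


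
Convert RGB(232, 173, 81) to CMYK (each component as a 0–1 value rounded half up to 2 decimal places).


R'=232/255≈0.9098, G'=173/255≈0.6784, B'=81/255≈0.3176
K = 1 - max(R',G',B') = 1 - 232/255 = 23/255 = 0.09019… → 0.09
(1-R'-K)/(1-K) simplifies to (max-R)/max with max = 232:
C = (232-232)/232 = 0/232 = 0 → 0.00
M = (232-173)/232 = 59/232 = 0.25431… → 0.25
Y = (232-81)/232 = 151/232 = 0.65086… → 0.65
= CMYK(0.00, 0.25, 0.65, 0.09)


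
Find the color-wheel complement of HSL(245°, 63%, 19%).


Complement = opposite side of color wheel = hue + 180°
H' = (245 + 180) mod 360 = 65°
S and L unchanged.
= HSL(65°, 63%, 19%)


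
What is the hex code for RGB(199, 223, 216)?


R = 199 → C7 (hex)
G = 223 → DF (hex)
B = 216 → D8 (hex)
Hex = #C7DFD8


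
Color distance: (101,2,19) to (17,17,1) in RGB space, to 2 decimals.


d = √[(R₁-R₂)² + (G₁-G₂)² + (B₁-B₂)²]
d = √[(101-17)² + (2-17)² + (19-1)²]
d = √[7056 + 225 + 324]
d = √7605
d ≈ 87.21


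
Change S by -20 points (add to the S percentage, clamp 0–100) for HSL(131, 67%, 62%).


Original S = 67%
Adjustment = -20 percentage points
New S = 67 + (-20) = 47
Clamp to [0, 100] → 47
= HSL(131°, 47%, 62%)


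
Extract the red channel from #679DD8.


Color: #679DD8
R = 67 = 103
G = 9D = 157
B = D8 = 216
Red = 103


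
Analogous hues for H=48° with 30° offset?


Base hue: 48°
Left analog: (48 - 30) mod 360 = 18°
Right analog: (48 + 30) mod 360 = 78°
Analogous hues = 18° and 78°


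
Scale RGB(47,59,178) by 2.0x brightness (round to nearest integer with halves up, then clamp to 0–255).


Multiply each channel by 2.0, round half up, clamp to [0, 255]
R: 47×2.0 = 94
G: 59×2.0 = 118
B: 178×2.0 = 356 → clamp → 255
= RGB(94, 118, 255)


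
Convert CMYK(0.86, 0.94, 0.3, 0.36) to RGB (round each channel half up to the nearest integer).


R = 255 × (1-C) × (1-K) = 255 × 0.14 × 0.64 = 22.848 → 23
G = 255 × (1-M) × (1-K) = 255 × 0.06 × 0.64 = 9.792 → 10
B = 255 × (1-Y) × (1-K) = 255 × 0.70 × 0.64 = 114.24 → 114
= RGB(23, 10, 114)


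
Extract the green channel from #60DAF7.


Color: #60DAF7
R = 60 = 96
G = DA = 218
B = F7 = 247
Green = 218


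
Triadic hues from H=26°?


Triadic: equally spaced at 120° intervals
H1 = 26°
H2 = (26 + 120) mod 360 = 146°
H3 = (26 + 240) mod 360 = 266°
Triadic = 26°, 146°, 266°


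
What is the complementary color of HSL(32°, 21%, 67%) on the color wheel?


Complement = opposite side of color wheel = hue + 180°
H' = (32 + 180) mod 360 = 212°
S and L unchanged.
= HSL(212°, 21%, 67%)


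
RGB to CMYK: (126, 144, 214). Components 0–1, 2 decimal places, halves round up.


R'=126/255≈0.4941, G'=144/255≈0.5647, B'=214/255≈0.8392
K = 1 - max(R',G',B') = 1 - 214/255 = 41/255 = 0.16078… → 0.16
(1-R'-K)/(1-K) simplifies to (max-R)/max with max = 214:
C = (214-126)/214 = 88/214 = 0.41121… → 0.41
M = (214-144)/214 = 70/214 = 0.32710… → 0.33
Y = (214-214)/214 = 0/214 = 0 → 0.00
= CMYK(0.41, 0.33, 0.00, 0.16)


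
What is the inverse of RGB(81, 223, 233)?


Invert: (255-R, 255-G, 255-B)
R: 255-81 = 174
G: 255-223 = 32
B: 255-233 = 22
= RGB(174, 32, 22)


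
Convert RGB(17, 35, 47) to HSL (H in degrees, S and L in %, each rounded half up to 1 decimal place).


Normalize: R'=17/255≈0.0667, G'=35/255≈0.1373, B'=47/255≈0.1843
Max=47/255, Min=17/255, Δ=Max-Min=30/255
L = (Max+Min)/2 = (47+17)/510 = 64/510 = 0.12549… → L = 12.5%
L ≤ 0.5 → S = Δ/(Max+Min) = 30/(47+17) = 30/64 = 0.46875 → S = 46.9%
(the 1/255 factors cancel in S and H, so raw channel differences can be used)
Max is B' → H = 60 × ((R-G)/Δ + 4) = 60 × ((17-35)/30 + 4)
  -18/30 + 4 = -0.6 + 4 = 3.4
  H = 60 × 3.4 = 204° → H = 204.0°
= HSL(204.0°, 46.9%, 12.5%)


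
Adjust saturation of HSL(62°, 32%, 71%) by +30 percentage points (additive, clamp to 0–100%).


Original S = 32%
Adjustment = +30 percentage points
New S = 32 + (30) = 62
Clamp to [0, 100] → 62
= HSL(62°, 62%, 71%)


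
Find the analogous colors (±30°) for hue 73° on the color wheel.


Base hue: 73°
Left analog: (73 - 30) mod 360 = 43°
Right analog: (73 + 30) mod 360 = 103°
Analogous hues = 43° and 103°


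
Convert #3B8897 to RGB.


3B → 59 (R)
88 → 136 (G)
97 → 151 (B)
= RGB(59, 136, 151)


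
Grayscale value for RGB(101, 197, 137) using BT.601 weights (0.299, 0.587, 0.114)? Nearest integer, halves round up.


Gray = 0.299×R + 0.587×G + 0.114×B
Gray = 0.299×101 + 0.587×197 + 0.114×137
Gray = 30.199 + 115.639 + 15.618
Gray = 161.456 → round half up → 161
Gray = 161


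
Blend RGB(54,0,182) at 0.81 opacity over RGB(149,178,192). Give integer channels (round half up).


C = α×F + (1-α)×B, with 1-α = 0.19
R: 0.81×54 + 0.19×149 = 43.74 + 28.31 = 72.05 → 72
G: 0.81×0 + 0.19×178 = 0.00 + 33.82 = 33.82 → 34
B: 0.81×182 + 0.19×192 = 147.42 + 36.48 = 183.90 → 184
= RGB(72, 34, 184)


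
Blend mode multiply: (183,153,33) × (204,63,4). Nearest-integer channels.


Multiply: C = A×B/255, rounded to nearest integer
R: 183×204/255 = 37332/255 ≈ 146.400 → 146
G: 153×63/255 = 9639/255 ≈ 37.800 → 38
B: 33×4/255 = 132/255 ≈ 0.518 → 1
= RGB(146, 38, 1)


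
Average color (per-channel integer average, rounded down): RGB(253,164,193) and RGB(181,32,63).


Midpoint: each channel = ⌊(C₁+C₂)/2⌋
R: ⌊(253+181)/2⌋ = 217
G: ⌊(164+32)/2⌋ = 98
B: ⌊(193+63)/2⌋ = 128
= RGB(217, 98, 128)


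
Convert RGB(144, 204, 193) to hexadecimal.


R = 144 → 90 (hex)
G = 204 → CC (hex)
B = 193 → C1 (hex)
Hex = #90CCC1


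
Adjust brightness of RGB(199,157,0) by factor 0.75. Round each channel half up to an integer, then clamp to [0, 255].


Multiply each channel by 0.75, round half up, clamp to [0, 255]
R: 199×0.75 = 149.25 → round → 149
G: 157×0.75 = 117.75 → round → 118
B: 0×0.75 = 0
= RGB(149, 118, 0)


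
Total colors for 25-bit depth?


Colors = 2^bits = 2^25
= 33,554,432 colors


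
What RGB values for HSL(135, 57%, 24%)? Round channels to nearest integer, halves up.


H=135°, S=0.57, L=0.24
C = (1-|2L-1|)×S = (1-|-0.52|)×0.57 = 0.2736
H' = H/60 = 135/60 ≈ 2.2500; X = C×(1-|H' mod 2 - 1|) = 0.0684
m = L - C/2 = 0.24 - 0.1368 = 0.1032
Sector ⌊H'⌋ = 2 → (R',G',B') = (0.0, 0.2736, 0.0684)
RGB = ((R'+m)×255, (G'+m)×255, (B'+m)×255) = (26.316, 96.084, 43.758)
Round half up → RGB(26, 96, 44)


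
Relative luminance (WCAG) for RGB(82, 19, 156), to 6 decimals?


Linearize each channel (sRGB transfer function): c = v/255; c_lin = c/12.92 if c ≤ 0.04045, else ((c+0.055)/1.055)^2.4
  R: 82/255 ≈ 0.321569 > 0.04045 → ((0.321569+0.055)/1.055)^2.4 ≈ 0.084376
  G: 19/255 ≈ 0.074510 > 0.04045 → ((0.074510+0.055)/1.055)^2.4 ≈ 0.006512
  B: 156/255 ≈ 0.611765 > 0.04045 → ((0.611765+0.055)/1.055)^2.4 ≈ 0.332452
R_lin = 0.084376, G_lin = 0.006512, B_lin = 0.332452
L = 0.2126×R + 0.7152×G + 0.0722×B
L = 0.2126×0.084376 + 0.7152×0.006512 + 0.0722×0.332452
L ≈ 0.046599


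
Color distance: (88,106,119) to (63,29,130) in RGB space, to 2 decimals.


d = √[(R₁-R₂)² + (G₁-G₂)² + (B₁-B₂)²]
d = √[(88-63)² + (106-29)² + (119-130)²]
d = √[625 + 5929 + 121]
d = √6675
d ≈ 81.70


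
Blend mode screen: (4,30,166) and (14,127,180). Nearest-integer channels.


Screen: C = 255 - (255-A)×(255-B)/255, rounded to nearest integer
R: 255 - (255-4)×(255-14)/255 = 255 - 60491/255 ≈ 255 - 237.220 = 17.780 → 18
G: 255 - (255-30)×(255-127)/255 = 255 - 28800/255 ≈ 255 - 112.941 = 142.059 → 142
B: 255 - (255-166)×(255-180)/255 = 255 - 6675/255 ≈ 255 - 26.176 = 228.824 → 229
= RGB(18, 142, 229)


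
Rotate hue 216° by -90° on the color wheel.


New hue = (H + rotation) mod 360
New hue = (216 -90) mod 360
= 126 mod 360
= 126°


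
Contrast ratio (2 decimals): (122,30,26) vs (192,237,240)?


Linearize each sRGB channel c=v/255: c/12.92 if c ≤ 0.04045 else ((c+0.055)/1.055)^2.4
L = 0.2126×R_lin + 0.7152×G_lin + 0.0722×B_lin
Color 1 (122,30,26):
  R=122: 122/255≈0.4784 > 0.04045 → ((0.4784+0.055)/1.055)^2.4 ≈ 0.19462
  G=30: 30/255≈0.1176 > 0.04045 → ((0.1176+0.055)/1.055)^2.4 ≈ 0.01298
  B=26: 26/255≈0.1020 > 0.04045 → ((0.1020+0.055)/1.055)^2.4 ≈ 0.01033
  L1 = 0.2126×0.19462 + 0.7152×0.01298 + 0.0722×0.01033 ≈ 0.05141
Color 2 (192,237,240):
  R=192: 192/255≈0.7529 > 0.04045 → ((0.7529+0.055)/1.055)^2.4 ≈ 0.52712
  G=237: 237/255≈0.9294 > 0.04045 → ((0.9294+0.055)/1.055)^2.4 ≈ 0.84687
  B=240: 240/255≈0.9412 > 0.04045 → ((0.9412+0.055)/1.055)^2.4 ≈ 0.87137
  L2 = 0.2126×0.52712 + 0.7152×0.84687 + 0.0722×0.87137 ≈ 0.78066
Lighter = 0.78066, Darker = 0.05141
Ratio = (L_lighter + 0.05) / (L_darker + 0.05)
Ratio = (0.78066 + 0.05) / (0.05141 + 0.05) = 0.83066 / 0.10141 ≈ 8.1914
Ratio ≈ 8.19:1


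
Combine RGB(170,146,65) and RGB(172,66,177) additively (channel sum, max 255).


Additive: each channel = min(255, C₁+C₂)
R: 170+172 = 342 → 255
G: 146+66 = 212 → 212
B: 65+177 = 242 → 242
= RGB(255, 212, 242)


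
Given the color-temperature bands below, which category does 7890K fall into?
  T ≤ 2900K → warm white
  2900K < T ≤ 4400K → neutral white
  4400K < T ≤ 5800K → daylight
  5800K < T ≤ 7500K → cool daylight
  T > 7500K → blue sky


Temperature: 7890K
7890K > 7500K → blue sky
Classification: blue sky


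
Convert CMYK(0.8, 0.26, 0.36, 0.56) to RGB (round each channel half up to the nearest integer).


R = 255 × (1-C) × (1-K) = 255 × 0.20 × 0.44 = 22.44 → 22
G = 255 × (1-M) × (1-K) = 255 × 0.74 × 0.44 = 83.028 → 83
B = 255 × (1-Y) × (1-K) = 255 × 0.64 × 0.44 = 71.808 → 72
= RGB(22, 83, 72)


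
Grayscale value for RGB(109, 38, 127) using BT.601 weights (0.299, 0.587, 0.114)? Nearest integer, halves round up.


Gray = 0.299×R + 0.587×G + 0.114×B
Gray = 0.299×109 + 0.587×38 + 0.114×127
Gray = 32.591 + 22.306 + 14.478
Gray = 69.375 → round half up → 69
Gray = 69


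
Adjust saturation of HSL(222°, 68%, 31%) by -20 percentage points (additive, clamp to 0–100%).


Original S = 68%
Adjustment = -20 percentage points
New S = 68 + (-20) = 48
Clamp to [0, 100] → 48
= HSL(222°, 48%, 31%)


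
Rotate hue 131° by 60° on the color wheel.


New hue = (H + rotation) mod 360
New hue = (131 + 60) mod 360
= 191 mod 360
= 191°


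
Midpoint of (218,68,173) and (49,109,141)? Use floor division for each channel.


Midpoint: each channel = ⌊(C₁+C₂)/2⌋
R: ⌊(218+49)/2⌋ = 133
G: ⌊(68+109)/2⌋ = 88
B: ⌊(173+141)/2⌋ = 157
= RGB(133, 88, 157)


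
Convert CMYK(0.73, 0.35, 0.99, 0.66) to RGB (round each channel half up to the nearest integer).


R = 255 × (1-C) × (1-K) = 255 × 0.27 × 0.34 = 23.409 → 23
G = 255 × (1-M) × (1-K) = 255 × 0.65 × 0.34 = 56.355 → 56
B = 255 × (1-Y) × (1-K) = 255 × 0.01 × 0.34 = 0.867 → 1
= RGB(23, 56, 1)


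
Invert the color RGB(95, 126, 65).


Invert: (255-R, 255-G, 255-B)
R: 255-95 = 160
G: 255-126 = 129
B: 255-65 = 190
= RGB(160, 129, 190)


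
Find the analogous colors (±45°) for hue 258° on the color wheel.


Base hue: 258°
Left analog: (258 - 45) mod 360 = 213°
Right analog: (258 + 45) mod 360 = 303°
Analogous hues = 213° and 303°


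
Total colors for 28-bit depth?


Colors = 2^bits = 2^28
= 268,435,456 colors


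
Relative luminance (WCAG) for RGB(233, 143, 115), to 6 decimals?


Linearize each channel (sRGB transfer function): c = v/255; c_lin = c/12.92 if c ≤ 0.04045, else ((c+0.055)/1.055)^2.4
  R: 233/255 ≈ 0.913725 > 0.04045 → ((0.913725+0.055)/1.055)^2.4 ≈ 0.814847
  G: 143/255 ≈ 0.560784 > 0.04045 → ((0.560784+0.055)/1.055)^2.4 ≈ 0.274677
  B: 115/255 ≈ 0.450980 > 0.04045 → ((0.450980+0.055)/1.055)^2.4 ≈ 0.171441
R_lin = 0.814847, G_lin = 0.274677, B_lin = 0.171441
L = 0.2126×R + 0.7152×G + 0.0722×B
L = 0.2126×0.814847 + 0.7152×0.274677 + 0.0722×0.171441
L ≈ 0.382064


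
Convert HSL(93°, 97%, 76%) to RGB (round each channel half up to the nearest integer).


H=93°, S=0.97, L=0.76
C = (1-|2L-1|)×S = (1-|0.52|)×0.97 = 0.4656
H' = H/60 = 93/60 ≈ 1.5500; X = C×(1-|H' mod 2 - 1|) = 0.20952
m = L - C/2 = 0.76 - 0.2328 = 0.5272
Sector ⌊H'⌋ = 1 → (R',G',B') = (0.20952, 0.4656, 0.0)
RGB = ((R'+m)×255, (G'+m)×255, (B'+m)×255) = (187.8636, 253.164, 134.436)
Round half up → RGB(188, 253, 134)


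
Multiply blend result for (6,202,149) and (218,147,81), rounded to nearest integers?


Multiply: C = A×B/255, rounded to nearest integer
R: 6×218/255 = 1308/255 ≈ 5.129 → 5
G: 202×147/255 = 29694/255 ≈ 116.447 → 116
B: 149×81/255 = 12069/255 ≈ 47.329 → 47
= RGB(5, 116, 47)


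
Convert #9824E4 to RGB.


98 → 152 (R)
24 → 36 (G)
E4 → 228 (B)
= RGB(152, 36, 228)


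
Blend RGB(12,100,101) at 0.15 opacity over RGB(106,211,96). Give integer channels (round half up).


C = α×F + (1-α)×B, with 1-α = 0.85
R: 0.15×12 + 0.85×106 = 1.80 + 90.10 = 91.90 → 92
G: 0.15×100 + 0.85×211 = 15.00 + 179.35 = 194.35 → 194
B: 0.15×101 + 0.85×96 = 15.15 + 81.60 = 96.75 → 97
= RGB(92, 194, 97)


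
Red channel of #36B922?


Color: #36B922
R = 36 = 54
G = B9 = 185
B = 22 = 34
Red = 54


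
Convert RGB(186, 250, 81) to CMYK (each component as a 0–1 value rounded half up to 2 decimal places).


R'=186/255≈0.7294, G'=250/255≈0.9804, B'=81/255≈0.3176
K = 1 - max(R',G',B') = 1 - 250/255 = 5/255 = 0.01960… → 0.02
(1-R'-K)/(1-K) simplifies to (max-R)/max with max = 250:
C = (250-186)/250 = 64/250 = 0.256 → 0.26
M = (250-250)/250 = 0/250 = 0 → 0.00
Y = (250-81)/250 = 169/250 = 0.676 → 0.68
= CMYK(0.26, 0.00, 0.68, 0.02)


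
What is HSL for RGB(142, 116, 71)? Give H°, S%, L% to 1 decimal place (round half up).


Normalize: R'=142/255≈0.5569, G'=116/255≈0.4549, B'=71/255≈0.2784
Max=142/255, Min=71/255, Δ=Max-Min=71/255
L = (Max+Min)/2 = (142+71)/510 = 213/510 = 0.41764… → L = 41.8%
L ≤ 0.5 → S = Δ/(Max+Min) = 71/(142+71) = 71/213 = 0.33333… → S = 33.3%
(the 1/255 factors cancel in S and H, so raw channel differences can be used)
Max is R' → H = 60 × (((G-B)/Δ) mod 6) = 60 × (((116-71)/71) mod 6)
  45/71 = 0.6338…
  H = 60 × 0.6338… = 38.028…° → H = 38.0°
= HSL(38.0°, 33.3%, 41.8%)


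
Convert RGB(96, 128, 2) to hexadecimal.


R = 96 → 60 (hex)
G = 128 → 80 (hex)
B = 2 → 02 (hex)
Hex = #608002


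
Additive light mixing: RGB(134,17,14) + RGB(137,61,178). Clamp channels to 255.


Additive: each channel = min(255, C₁+C₂)
R: 134+137 = 271 → 255
G: 17+61 = 78 → 78
B: 14+178 = 192 → 192
= RGB(255, 78, 192)


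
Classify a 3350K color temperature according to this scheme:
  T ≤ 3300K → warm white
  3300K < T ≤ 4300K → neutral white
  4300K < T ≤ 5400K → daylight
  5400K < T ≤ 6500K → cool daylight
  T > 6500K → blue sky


Temperature: 3350K
3300K < 3350K ≤ 4300K → neutral white
Classification: neutral white


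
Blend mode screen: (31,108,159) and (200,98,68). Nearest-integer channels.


Screen: C = 255 - (255-A)×(255-B)/255, rounded to nearest integer
R: 255 - (255-31)×(255-200)/255 = 255 - 12320/255 ≈ 255 - 48.314 = 206.686 → 207
G: 255 - (255-108)×(255-98)/255 = 255 - 23079/255 ≈ 255 - 90.506 = 164.494 → 164
B: 255 - (255-159)×(255-68)/255 = 255 - 17952/255 ≈ 255 - 70.400 = 184.600 → 185
= RGB(207, 164, 185)


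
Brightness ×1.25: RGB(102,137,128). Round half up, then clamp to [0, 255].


Multiply each channel by 1.25, round half up, clamp to [0, 255]
R: 102×1.25 = 127.5 → round → 128
G: 137×1.25 = 171.25 → round → 171
B: 128×1.25 = 160
= RGB(128, 171, 160)


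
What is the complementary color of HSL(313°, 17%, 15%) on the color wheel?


Complement = opposite side of color wheel = hue + 180°
H' = (313 + 180) mod 360 = 133°
S and L unchanged.
= HSL(133°, 17%, 15%)


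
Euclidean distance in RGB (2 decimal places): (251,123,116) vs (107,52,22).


d = √[(R₁-R₂)² + (G₁-G₂)² + (B₁-B₂)²]
d = √[(251-107)² + (123-52)² + (116-22)²]
d = √[20736 + 5041 + 8836]
d = √34613
d ≈ 186.05


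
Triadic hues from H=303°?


Triadic: equally spaced at 120° intervals
H1 = 303°
H2 = (303 + 120) mod 360 = 63°
H3 = (303 + 240) mod 360 = 183°
Triadic = 303°, 63°, 183°


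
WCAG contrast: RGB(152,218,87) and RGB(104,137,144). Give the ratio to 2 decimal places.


Linearize each sRGB channel c=v/255: c/12.92 if c ≤ 0.04045 else ((c+0.055)/1.055)^2.4
L = 0.2126×R_lin + 0.7152×G_lin + 0.0722×B_lin
Color 1 (152,218,87):
  R=152: 152/255≈0.5961 > 0.04045 → ((0.5961+0.055)/1.055)^2.4 ≈ 0.31399
  G=218: 218/255≈0.8549 > 0.04045 → ((0.8549+0.055)/1.055)^2.4 ≈ 0.70110
  B=87: 87/255≈0.3412 > 0.04045 → ((0.3412+0.055)/1.055)^2.4 ≈ 0.09531
  L1 = 0.2126×0.31399 + 0.7152×0.70110 + 0.0722×0.09531 ≈ 0.57506
Color 2 (104,137,144):
  R=104: 104/255≈0.4078 > 0.04045 → ((0.4078+0.055)/1.055)^2.4 ≈ 0.13843
  G=137: 137/255≈0.5373 > 0.04045 → ((0.5373+0.055)/1.055)^2.4 ≈ 0.25016
  B=144: 144/255≈0.5647 > 0.04045 → ((0.5647+0.055)/1.055)^2.4 ≈ 0.27889
  L2 = 0.2126×0.13843 + 0.7152×0.25016 + 0.0722×0.27889 ≈ 0.22848
Lighter = 0.57506, Darker = 0.22848
Ratio = (L_lighter + 0.05) / (L_darker + 0.05)
Ratio = (0.57506 + 0.05) / (0.22848 + 0.05) = 0.62506 / 0.27848 ≈ 2.2446
Ratio ≈ 2.24:1


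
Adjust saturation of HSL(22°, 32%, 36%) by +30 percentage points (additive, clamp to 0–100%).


Original S = 32%
Adjustment = +30 percentage points
New S = 32 + (30) = 62
Clamp to [0, 100] → 62
= HSL(22°, 62%, 36%)


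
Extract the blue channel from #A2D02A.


Color: #A2D02A
R = A2 = 162
G = D0 = 208
B = 2A = 42
Blue = 42


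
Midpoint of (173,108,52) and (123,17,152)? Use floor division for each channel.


Midpoint: each channel = ⌊(C₁+C₂)/2⌋
R: ⌊(173+123)/2⌋ = 148
G: ⌊(108+17)/2⌋ = 62
B: ⌊(52+152)/2⌋ = 102
= RGB(148, 62, 102)


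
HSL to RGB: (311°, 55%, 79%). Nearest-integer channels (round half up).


H=311°, S=0.55, L=0.79
C = (1-|2L-1|)×S = (1-|0.58|)×0.55 = 0.231
H' = H/60 = 311/60 ≈ 5.1833; X = C×(1-|H' mod 2 - 1|) = 0.18865
m = L - C/2 = 0.79 - 0.1155 = 0.6745
Sector ⌊H'⌋ = 5 → (R',G',B') = (0.231, 0.0, 0.18865)
RGB = ((R'+m)×255, (G'+m)×255, (B'+m)×255) = (230.9025, 171.9975, 220.10325)
Round half up → RGB(231, 172, 220)


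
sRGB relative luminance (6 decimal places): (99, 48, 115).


Linearize each channel (sRGB transfer function): c = v/255; c_lin = c/12.92 if c ≤ 0.04045, else ((c+0.055)/1.055)^2.4
  R: 99/255 ≈ 0.388235 > 0.04045 → ((0.388235+0.055)/1.055)^2.4 ≈ 0.124772
  G: 48/255 ≈ 0.188235 > 0.04045 → ((0.188235+0.055)/1.055)^2.4 ≈ 0.029557
  B: 115/255 ≈ 0.450980 > 0.04045 → ((0.450980+0.055)/1.055)^2.4 ≈ 0.171441
R_lin = 0.124772, G_lin = 0.029557, B_lin = 0.171441
L = 0.2126×R + 0.7152×G + 0.0722×B
L = 0.2126×0.124772 + 0.7152×0.029557 + 0.0722×0.171441
L ≈ 0.060044


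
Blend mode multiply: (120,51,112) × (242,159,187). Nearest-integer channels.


Multiply: C = A×B/255, rounded to nearest integer
R: 120×242/255 = 29040/255 ≈ 113.882 → 114
G: 51×159/255 = 8109/255 ≈ 31.800 → 32
B: 112×187/255 = 20944/255 ≈ 82.133 → 82
= RGB(114, 32, 82)


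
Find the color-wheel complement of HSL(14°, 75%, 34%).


Complement = opposite side of color wheel = hue + 180°
H' = (14 + 180) mod 360 = 194°
S and L unchanged.
= HSL(194°, 75%, 34%)


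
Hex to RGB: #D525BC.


D5 → 213 (R)
25 → 37 (G)
BC → 188 (B)
= RGB(213, 37, 188)


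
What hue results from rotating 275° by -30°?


New hue = (H + rotation) mod 360
New hue = (275 -30) mod 360
= 245 mod 360
= 245°


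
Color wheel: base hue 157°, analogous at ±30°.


Base hue: 157°
Left analog: (157 - 30) mod 360 = 127°
Right analog: (157 + 30) mod 360 = 187°
Analogous hues = 127° and 187°


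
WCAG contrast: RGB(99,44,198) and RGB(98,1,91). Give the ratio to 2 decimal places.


Linearize each sRGB channel c=v/255: c/12.92 if c ≤ 0.04045 else ((c+0.055)/1.055)^2.4
L = 0.2126×R_lin + 0.7152×G_lin + 0.0722×B_lin
Color 1 (99,44,198):
  R=99: 99/255≈0.3882 > 0.04045 → ((0.3882+0.055)/1.055)^2.4 ≈ 0.12477
  G=44: 44/255≈0.1725 > 0.04045 → ((0.1725+0.055)/1.055)^2.4 ≈ 0.02519
  B=198: 198/255≈0.7765 > 0.04045 → ((0.7765+0.055)/1.055)^2.4 ≈ 0.56471
  L1 = 0.2126×0.12477 + 0.7152×0.02519 + 0.0722×0.56471 ≈ 0.08531
Color 2 (98,1,91):
  R=98: 98/255≈0.3843 > 0.04045 → ((0.3843+0.055)/1.055)^2.4 ≈ 0.12214
  G=1: 1/255≈0.0039 ≤ 0.04045 → 0.0039/12.92 ≈ 0.00030
  B=91: 91/255≈0.3569 > 0.04045 → ((0.3569+0.055)/1.055)^2.4 ≈ 0.10462
  L2 = 0.2126×0.12214 + 0.7152×0.00030 + 0.0722×0.10462 ≈ 0.03374
Lighter = 0.08531, Darker = 0.03374
Ratio = (L_lighter + 0.05) / (L_darker + 0.05)
Ratio = (0.08531 + 0.05) / (0.03374 + 0.05) = 0.13531 / 0.08374 ≈ 1.6159
Ratio ≈ 1.62:1


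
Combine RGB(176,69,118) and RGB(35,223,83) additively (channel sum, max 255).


Additive: each channel = min(255, C₁+C₂)
R: 176+35 = 211 → 211
G: 69+223 = 292 → 255
B: 118+83 = 201 → 201
= RGB(211, 255, 201)


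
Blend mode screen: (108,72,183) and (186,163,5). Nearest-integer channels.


Screen: C = 255 - (255-A)×(255-B)/255, rounded to nearest integer
R: 255 - (255-108)×(255-186)/255 = 255 - 10143/255 ≈ 255 - 39.776 = 215.224 → 215
G: 255 - (255-72)×(255-163)/255 = 255 - 16836/255 ≈ 255 - 66.024 = 188.976 → 189
B: 255 - (255-183)×(255-5)/255 = 255 - 18000/255 ≈ 255 - 70.588 = 184.412 → 184
= RGB(215, 189, 184)


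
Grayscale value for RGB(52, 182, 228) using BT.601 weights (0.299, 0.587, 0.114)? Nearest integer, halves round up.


Gray = 0.299×R + 0.587×G + 0.114×B
Gray = 0.299×52 + 0.587×182 + 0.114×228
Gray = 15.548 + 106.834 + 25.992
Gray = 148.374 → round half up → 148
Gray = 148


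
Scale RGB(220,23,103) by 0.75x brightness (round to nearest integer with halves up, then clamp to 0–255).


Multiply each channel by 0.75, round half up, clamp to [0, 255]
R: 220×0.75 = 165
G: 23×0.75 = 17.25 → round → 17
B: 103×0.75 = 77.25 → round → 77
= RGB(165, 17, 77)


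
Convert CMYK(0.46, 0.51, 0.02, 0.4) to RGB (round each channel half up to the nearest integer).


R = 255 × (1-C) × (1-K) = 255 × 0.54 × 0.60 = 82.62 → 83
G = 255 × (1-M) × (1-K) = 255 × 0.49 × 0.60 = 74.97 → 75
B = 255 × (1-Y) × (1-K) = 255 × 0.98 × 0.60 = 149.94 → 150
= RGB(83, 75, 150)


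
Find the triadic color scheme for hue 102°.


Triadic: equally spaced at 120° intervals
H1 = 102°
H2 = (102 + 120) mod 360 = 222°
H3 = (102 + 240) mod 360 = 342°
Triadic = 102°, 222°, 342°


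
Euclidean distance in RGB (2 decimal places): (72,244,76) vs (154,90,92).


d = √[(R₁-R₂)² + (G₁-G₂)² + (B₁-B₂)²]
d = √[(72-154)² + (244-90)² + (76-92)²]
d = √[6724 + 23716 + 256]
d = √30696
d ≈ 175.20


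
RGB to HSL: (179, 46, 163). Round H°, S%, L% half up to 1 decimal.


Normalize: R'=179/255≈0.7020, G'=46/255≈0.1804, B'=163/255≈0.6392
Max=179/255, Min=46/255, Δ=Max-Min=133/255
L = (Max+Min)/2 = (179+46)/510 = 225/510 = 0.44117… → L = 44.1%
L ≤ 0.5 → S = Δ/(Max+Min) = 133/(179+46) = 133/225 = 0.59111… → S = 59.1%
(the 1/255 factors cancel in S and H, so raw channel differences can be used)
Max is R' → H = 60 × (((G-B)/Δ) mod 6) = 60 × (((46-163)/133) mod 6)
  (-117)/133 = -0.8796…; negative, so add 6 → 5.1203…
  H = 60 × 5.1203… = 307.218…° → H = 307.2°
= HSL(307.2°, 59.1%, 44.1%)


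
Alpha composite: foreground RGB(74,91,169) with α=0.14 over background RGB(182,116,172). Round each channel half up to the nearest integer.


C = α×F + (1-α)×B, with 1-α = 0.86
R: 0.14×74 + 0.86×182 = 10.36 + 156.52 = 166.88 → 167
G: 0.14×91 + 0.86×116 = 12.74 + 99.76 = 112.50 → 113
B: 0.14×169 + 0.86×172 = 23.66 + 147.92 = 171.58 → 172
= RGB(167, 113, 172)


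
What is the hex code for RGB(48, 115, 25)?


R = 48 → 30 (hex)
G = 115 → 73 (hex)
B = 25 → 19 (hex)
Hex = #307319


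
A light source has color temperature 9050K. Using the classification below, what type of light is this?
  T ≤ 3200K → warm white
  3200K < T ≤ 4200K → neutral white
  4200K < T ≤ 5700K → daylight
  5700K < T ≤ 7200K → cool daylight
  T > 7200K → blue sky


Temperature: 9050K
9050K > 7200K → blue sky
Classification: blue sky


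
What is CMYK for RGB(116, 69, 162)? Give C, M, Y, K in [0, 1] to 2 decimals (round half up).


R'=116/255≈0.4549, G'=69/255≈0.2706, B'=162/255≈0.6353
K = 1 - max(R',G',B') = 1 - 162/255 = 93/255 = 0.36470… → 0.36
(1-R'-K)/(1-K) simplifies to (max-R)/max with max = 162:
C = (162-116)/162 = 46/162 = 0.28395… → 0.28
M = (162-69)/162 = 93/162 = 0.57407… → 0.57
Y = (162-162)/162 = 0/162 = 0 → 0.00
= CMYK(0.28, 0.57, 0.00, 0.36)


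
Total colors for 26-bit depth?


Colors = 2^bits = 2^26
= 67,108,864 colors


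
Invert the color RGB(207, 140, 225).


Invert: (255-R, 255-G, 255-B)
R: 255-207 = 48
G: 255-140 = 115
B: 255-225 = 30
= RGB(48, 115, 30)


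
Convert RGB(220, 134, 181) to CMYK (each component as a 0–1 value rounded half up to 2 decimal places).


R'=220/255≈0.8627, G'=134/255≈0.5255, B'=181/255≈0.7098
K = 1 - max(R',G',B') = 1 - 220/255 = 35/255 = 0.13725… → 0.14
(1-R'-K)/(1-K) simplifies to (max-R)/max with max = 220:
C = (220-220)/220 = 0/220 = 0 → 0.00
M = (220-134)/220 = 86/220 = 0.39090… → 0.39
Y = (220-181)/220 = 39/220 = 0.17727… → 0.18
= CMYK(0.00, 0.39, 0.18, 0.14)


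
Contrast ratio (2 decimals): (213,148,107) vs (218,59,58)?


Linearize each sRGB channel c=v/255: c/12.92 if c ≤ 0.04045 else ((c+0.055)/1.055)^2.4
L = 0.2126×R_lin + 0.7152×G_lin + 0.0722×B_lin
Color 1 (213,148,107):
  R=213: 213/255≈0.8353 > 0.04045 → ((0.8353+0.055)/1.055)^2.4 ≈ 0.66539
  G=148: 148/255≈0.5804 > 0.04045 → ((0.5804+0.055)/1.055)^2.4 ≈ 0.29614
  B=107: 107/255≈0.4196 > 0.04045 → ((0.4196+0.055)/1.055)^2.4 ≈ 0.14703
  L1 = 0.2126×0.66539 + 0.7152×0.29614 + 0.0722×0.14703 ≈ 0.36387
Color 2 (218,59,58):
  R=218: 218/255≈0.8549 > 0.04045 → ((0.8549+0.055)/1.055)^2.4 ≈ 0.70110
  G=59: 59/255≈0.2314 > 0.04045 → ((0.2314+0.055)/1.055)^2.4 ≈ 0.04374
  B=58: 58/255≈0.2275 > 0.04045 → ((0.2275+0.055)/1.055)^2.4 ≈ 0.04231
  L2 = 0.2126×0.70110 + 0.7152×0.04374 + 0.0722×0.04231 ≈ 0.18339
Lighter = 0.36387, Darker = 0.18339
Ratio = (L_lighter + 0.05) / (L_darker + 0.05)
Ratio = (0.36387 + 0.05) / (0.18339 + 0.05) = 0.41387 / 0.23339 ≈ 1.7733
Ratio ≈ 1.77:1
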